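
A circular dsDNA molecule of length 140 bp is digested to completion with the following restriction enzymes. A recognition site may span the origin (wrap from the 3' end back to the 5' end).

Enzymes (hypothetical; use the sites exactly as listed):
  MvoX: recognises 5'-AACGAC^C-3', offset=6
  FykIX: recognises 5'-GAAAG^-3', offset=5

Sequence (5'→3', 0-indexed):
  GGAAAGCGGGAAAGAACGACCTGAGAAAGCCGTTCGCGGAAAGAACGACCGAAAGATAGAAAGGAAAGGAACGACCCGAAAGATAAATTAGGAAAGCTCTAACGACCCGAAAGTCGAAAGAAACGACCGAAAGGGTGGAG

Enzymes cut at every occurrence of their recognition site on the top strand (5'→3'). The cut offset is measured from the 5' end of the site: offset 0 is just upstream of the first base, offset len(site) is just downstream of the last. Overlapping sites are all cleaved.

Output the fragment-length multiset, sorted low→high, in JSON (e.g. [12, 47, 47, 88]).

[5,6,6,6,6,7,7,7,7,7,8,8,9,10,13,14,14]

Site scan:
  MvoX AACGACC/6: at [14, 43, 69, 100, 121] ⇒ [20, 49, 75, 106, 127]
  FykIX GAAAG/5: at [1, 9, 24, 38, 50, 58, 63, 77, 91, 108, 115, 128] ⇒ [6, 14, 29, 43, 55, 63, 68, 82, 96, 113, 120, 133]

All cut coordinates (distinct, sorted): [6, 14, 20, 29, 43, 49, 55, 63, 68, 75, 82, 96, 106, 113, 120, 127, 133]

Fragment lengths:
  6→14: 8 bp
  14→20: 6 bp
  20→29: 9 bp
  29→43: 14 bp
  43→49: 6 bp
  49→55: 6 bp
  55→63: 8 bp
  63→68: 5 bp
  68→75: 7 bp
  75→82: 7 bp
  82→96: 14 bp
  96→106: 10 bp
  106→113: 7 bp
  113→120: 7 bp
  120→127: 7 bp
  127→133: 6 bp
  133→6 (wrap): 140-133+6 = 13 bp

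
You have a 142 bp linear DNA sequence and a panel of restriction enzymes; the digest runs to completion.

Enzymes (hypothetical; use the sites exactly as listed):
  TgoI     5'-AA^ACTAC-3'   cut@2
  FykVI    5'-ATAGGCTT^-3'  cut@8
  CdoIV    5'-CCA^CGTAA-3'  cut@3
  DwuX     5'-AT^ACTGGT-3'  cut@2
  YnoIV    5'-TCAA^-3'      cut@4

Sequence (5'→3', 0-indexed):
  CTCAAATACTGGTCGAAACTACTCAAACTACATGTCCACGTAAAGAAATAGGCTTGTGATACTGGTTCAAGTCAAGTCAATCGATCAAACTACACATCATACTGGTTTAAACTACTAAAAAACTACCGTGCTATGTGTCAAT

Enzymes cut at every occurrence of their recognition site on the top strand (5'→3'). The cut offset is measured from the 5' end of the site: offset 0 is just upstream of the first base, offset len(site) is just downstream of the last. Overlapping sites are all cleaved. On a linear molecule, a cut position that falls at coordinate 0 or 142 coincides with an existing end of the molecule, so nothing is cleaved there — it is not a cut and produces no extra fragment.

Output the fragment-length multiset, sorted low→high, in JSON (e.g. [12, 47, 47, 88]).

[1,2,5,5,5,5,8,9,10,10,10,11,12,12,17,20]

Site scan:
  TgoI AAACTAC/2: at [15, 24, 86, 108, 119] ⇒ [17, 26, 88, 110, 121]
  FykVI ATAGGCTT/8: at [47] ⇒ [55]
  CdoIV CCACGTAA/3: at [35] ⇒ [38]
  DwuX ATACTGGT/2: at [5, 58, 98] ⇒ [7, 60, 100]
  YnoIV TCAA/4: at [1, 22, 66, 71, 76, 84, 137] ⇒ [5, 26, 70, 75, 80, 88, 141]

All cut coordinates (distinct, sorted): [5, 7, 17, 26, 38, 55, 60, 70, 75, 80, 88, 100, 110, 121, 141]

Fragments:
  [0,5): 5 bp
  [5,7): 2 bp
  [7,17): 10 bp
  [17,26): 9 bp
  [26,38): 12 bp
  [38,55): 17 bp
  [55,60): 5 bp
  [60,70): 10 bp
  [70,75): 5 bp
  [75,80): 5 bp
  [80,88): 8 bp
  [88,100): 12 bp
  [100,110): 10 bp
  [110,121): 11 bp
  [121,141): 20 bp
  [141,142): 1 bp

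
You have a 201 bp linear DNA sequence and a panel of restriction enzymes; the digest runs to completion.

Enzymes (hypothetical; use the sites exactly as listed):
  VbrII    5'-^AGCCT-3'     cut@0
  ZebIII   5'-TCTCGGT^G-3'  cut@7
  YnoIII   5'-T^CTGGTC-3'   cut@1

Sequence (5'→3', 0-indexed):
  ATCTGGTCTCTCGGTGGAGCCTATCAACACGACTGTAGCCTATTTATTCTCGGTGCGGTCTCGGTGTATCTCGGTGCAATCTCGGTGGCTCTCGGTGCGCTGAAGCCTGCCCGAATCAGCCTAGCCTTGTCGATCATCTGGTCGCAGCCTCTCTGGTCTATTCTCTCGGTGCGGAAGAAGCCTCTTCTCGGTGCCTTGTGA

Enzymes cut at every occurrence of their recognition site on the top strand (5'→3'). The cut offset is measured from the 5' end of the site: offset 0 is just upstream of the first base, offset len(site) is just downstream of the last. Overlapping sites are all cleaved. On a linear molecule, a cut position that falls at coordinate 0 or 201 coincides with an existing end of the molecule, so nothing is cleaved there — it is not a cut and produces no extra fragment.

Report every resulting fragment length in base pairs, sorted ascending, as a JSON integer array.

Scan for sites:
  VbrII AGCCT/0: at [17, 36, 103, 117, 122, 145, 178] ⇒ [17, 36, 103, 117, 122, 145, 178]
  ZebIII TCTCGGTG/7: at [8, 47, 58, 68, 79, 89, 163, 185] ⇒ [15, 54, 65, 75, 86, 96, 170, 192]
  YnoIII TCTGGTC/1: at [1, 136, 151] ⇒ [2, 137, 152]

All cut coordinates (distinct, sorted): [2, 15, 17, 36, 54, 65, 75, 86, 96, 103, 117, 122, 137, 145, 152, 170, 178, 192]

Fragments:
  [0,2): 2 bp
  [2,15): 13 bp
  [15,17): 2 bp
  [17,36): 19 bp
  [36,54): 18 bp
  [54,65): 11 bp
  [65,75): 10 bp
  [75,86): 11 bp
  [86,96): 10 bp
  [96,103): 7 bp
  [103,117): 14 bp
  [117,122): 5 bp
  [122,137): 15 bp
  [137,145): 8 bp
  [145,152): 7 bp
  [152,170): 18 bp
  [170,178): 8 bp
  [178,192): 14 bp
  [192,201): 9 bp

[2,2,5,7,7,8,8,9,10,10,11,11,13,14,14,15,18,18,19]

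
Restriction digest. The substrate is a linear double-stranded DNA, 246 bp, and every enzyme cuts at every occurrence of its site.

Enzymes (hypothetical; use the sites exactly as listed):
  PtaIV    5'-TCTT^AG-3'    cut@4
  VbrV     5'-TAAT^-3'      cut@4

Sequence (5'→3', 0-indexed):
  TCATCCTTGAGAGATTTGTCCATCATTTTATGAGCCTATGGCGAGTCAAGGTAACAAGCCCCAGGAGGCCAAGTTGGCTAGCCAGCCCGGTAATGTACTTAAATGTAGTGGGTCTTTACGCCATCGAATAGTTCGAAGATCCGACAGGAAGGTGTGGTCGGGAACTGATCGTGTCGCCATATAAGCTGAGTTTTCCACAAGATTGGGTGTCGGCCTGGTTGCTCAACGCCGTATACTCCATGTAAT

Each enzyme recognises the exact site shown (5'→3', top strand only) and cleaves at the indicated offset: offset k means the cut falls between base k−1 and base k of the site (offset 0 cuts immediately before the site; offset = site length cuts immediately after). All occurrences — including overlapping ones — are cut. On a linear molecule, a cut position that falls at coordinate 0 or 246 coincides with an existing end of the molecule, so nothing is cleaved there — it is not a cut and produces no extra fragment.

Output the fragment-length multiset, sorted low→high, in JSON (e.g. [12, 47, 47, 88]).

Scan for sites:
  PtaIV (TCTTAG, off=4): no sites
  VbrV TAAT/4: at [90, 242] ⇒ [94] (position 246 is a terminus of the linear molecule — no cut)

Pooled cuts: [94]

Fragment lengths:
  [0,94): 94 bp
  [94,246): 152 bp

[94,152]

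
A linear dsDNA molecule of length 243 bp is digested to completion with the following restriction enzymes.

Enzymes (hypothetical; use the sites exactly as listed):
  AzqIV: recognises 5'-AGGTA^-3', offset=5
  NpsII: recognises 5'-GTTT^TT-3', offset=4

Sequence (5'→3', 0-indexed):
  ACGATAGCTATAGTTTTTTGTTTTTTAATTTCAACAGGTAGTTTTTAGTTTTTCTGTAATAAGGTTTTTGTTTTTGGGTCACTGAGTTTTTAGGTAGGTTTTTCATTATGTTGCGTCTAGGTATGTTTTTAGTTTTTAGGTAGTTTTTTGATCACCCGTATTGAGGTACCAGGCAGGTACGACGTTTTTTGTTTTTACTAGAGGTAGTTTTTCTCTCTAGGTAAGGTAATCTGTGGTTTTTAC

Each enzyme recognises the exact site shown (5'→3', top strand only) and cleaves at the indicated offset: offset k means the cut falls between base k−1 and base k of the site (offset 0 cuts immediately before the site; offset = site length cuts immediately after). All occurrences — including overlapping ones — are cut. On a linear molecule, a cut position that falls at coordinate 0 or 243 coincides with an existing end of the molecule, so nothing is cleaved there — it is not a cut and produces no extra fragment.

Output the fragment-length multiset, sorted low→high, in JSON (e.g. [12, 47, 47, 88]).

[4,4,4,4,5,5,5,6,7,7,7,7,7,7,8,11,11,12,13,16,16,16,17,22,22]

Site scan:
  AzqIV AGGTA/5: at [35, 91, 118, 137, 163, 174, 201, 218, 223] ⇒ [40, 96, 123, 142, 168, 179, 206, 223, 228]
  NpsII GTTTTT/4: at [12, 19, 40, 47, 63, 69, 85, 97, 124, 131, 142, 183, 190, 206, 235] ⇒ [16, 23, 44, 51, 67, 73, 89, 101, 128, 135, 146, 187, 194, 210, 239]

Pooled cuts: [16, 23, 40, 44, 51, 67, 73, 89, 96, 101, 123, 128, 135, 142, 146, 168, 179, 187, 194, 206, 210, 223, 228, 239]

Fragment lengths:
  [0,16): 16 bp
  [16,23): 7 bp
  [23,40): 17 bp
  [40,44): 4 bp
  [44,51): 7 bp
  [51,67): 16 bp
  [67,73): 6 bp
  [73,89): 16 bp
  [89,96): 7 bp
  [96,101): 5 bp
  [101,123): 22 bp
  [123,128): 5 bp
  [128,135): 7 bp
  [135,142): 7 bp
  [142,146): 4 bp
  [146,168): 22 bp
  [168,179): 11 bp
  [179,187): 8 bp
  [187,194): 7 bp
  [194,206): 12 bp
  [206,210): 4 bp
  [210,223): 13 bp
  [223,228): 5 bp
  [228,239): 11 bp
  [239,243): 4 bp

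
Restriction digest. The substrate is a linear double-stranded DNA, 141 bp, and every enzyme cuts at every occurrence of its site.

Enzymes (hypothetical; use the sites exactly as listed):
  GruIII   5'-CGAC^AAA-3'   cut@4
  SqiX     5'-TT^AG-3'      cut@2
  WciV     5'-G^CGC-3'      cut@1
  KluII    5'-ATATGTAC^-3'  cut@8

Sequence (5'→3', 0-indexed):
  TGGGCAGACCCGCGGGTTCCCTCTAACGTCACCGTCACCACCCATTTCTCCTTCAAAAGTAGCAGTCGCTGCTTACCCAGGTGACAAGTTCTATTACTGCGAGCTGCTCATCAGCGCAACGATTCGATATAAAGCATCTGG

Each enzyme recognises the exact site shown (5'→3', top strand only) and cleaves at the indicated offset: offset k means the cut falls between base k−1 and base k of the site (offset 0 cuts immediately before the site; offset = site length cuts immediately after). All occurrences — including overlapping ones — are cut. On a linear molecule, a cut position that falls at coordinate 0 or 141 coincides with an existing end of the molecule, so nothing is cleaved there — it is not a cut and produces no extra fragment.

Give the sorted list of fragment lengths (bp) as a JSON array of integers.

[27,114]

Site scan:
  GruIII (CGACAAA, off=4): no sites
  SqiX (TTAG, off=2): no sites
  WciV GCGC/1: at [113] ⇒ [114]
  KluII (ATATGTAC, off=8): no sites

All cut coordinates (distinct, sorted): [114]

Fragments:
  [0,114): 114 bp
  [114,141): 27 bp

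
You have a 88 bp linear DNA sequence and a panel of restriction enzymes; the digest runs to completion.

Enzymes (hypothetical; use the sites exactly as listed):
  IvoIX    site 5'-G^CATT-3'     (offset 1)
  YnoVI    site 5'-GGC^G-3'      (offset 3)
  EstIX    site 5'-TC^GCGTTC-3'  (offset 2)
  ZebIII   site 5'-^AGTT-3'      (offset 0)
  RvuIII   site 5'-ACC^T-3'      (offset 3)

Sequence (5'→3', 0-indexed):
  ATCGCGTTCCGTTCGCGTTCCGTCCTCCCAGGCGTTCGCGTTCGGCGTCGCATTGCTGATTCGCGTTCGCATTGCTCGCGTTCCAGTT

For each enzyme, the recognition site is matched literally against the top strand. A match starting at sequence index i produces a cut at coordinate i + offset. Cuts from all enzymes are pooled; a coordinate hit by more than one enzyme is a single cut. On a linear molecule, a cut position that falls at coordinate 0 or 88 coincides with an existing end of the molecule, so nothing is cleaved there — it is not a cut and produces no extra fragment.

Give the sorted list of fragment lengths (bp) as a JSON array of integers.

[3,4,4,4,7,7,8,9,11,12,19]

Site scan:
  IvoIX (GCATT, off=1): starts [49, 68] → cuts [50, 69]
  YnoVI (GGCG, off=3): starts [30, 43] → cuts [33, 46]
  EstIX (TCGCGTTC, off=2): starts [1, 12, 35, 60, 75] → cuts [3, 14, 37, 62, 77]
  ZebIII (AGTT, off=0): starts [84] → cuts [84]
  RvuIII (ACCT, off=3): no sites

Pooled cuts: [3, 14, 33, 37, 46, 50, 62, 69, 77, 84]

Fragment lengths:
  [0,3): 3 bp
  [3,14): 11 bp
  [14,33): 19 bp
  [33,37): 4 bp
  [37,46): 9 bp
  [46,50): 4 bp
  [50,62): 12 bp
  [62,69): 7 bp
  [69,77): 8 bp
  [77,84): 7 bp
  [84,88): 4 bp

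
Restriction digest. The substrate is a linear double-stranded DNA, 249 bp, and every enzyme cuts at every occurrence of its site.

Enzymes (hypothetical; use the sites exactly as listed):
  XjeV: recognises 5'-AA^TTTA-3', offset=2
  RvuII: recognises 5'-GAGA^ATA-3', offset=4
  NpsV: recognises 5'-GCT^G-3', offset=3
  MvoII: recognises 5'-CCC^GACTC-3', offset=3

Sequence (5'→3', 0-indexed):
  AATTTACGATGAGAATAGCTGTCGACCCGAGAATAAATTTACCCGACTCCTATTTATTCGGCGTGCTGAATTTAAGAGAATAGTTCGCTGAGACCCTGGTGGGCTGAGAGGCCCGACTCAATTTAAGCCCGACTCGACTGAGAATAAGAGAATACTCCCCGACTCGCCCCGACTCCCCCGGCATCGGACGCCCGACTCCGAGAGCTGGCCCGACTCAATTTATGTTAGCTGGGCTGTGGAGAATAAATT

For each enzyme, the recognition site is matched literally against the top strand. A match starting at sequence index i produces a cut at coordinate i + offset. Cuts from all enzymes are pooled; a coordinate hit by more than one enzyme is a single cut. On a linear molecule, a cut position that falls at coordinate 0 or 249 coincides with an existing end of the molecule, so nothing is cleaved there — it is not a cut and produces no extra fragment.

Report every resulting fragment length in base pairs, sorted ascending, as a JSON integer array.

Per-enzyme occurrences:
  XjeV AATTTA/2: at [0, 35, 68, 119, 216] ⇒ [2, 37, 70, 121, 218]
  RvuII GAGAATA/4: at [10, 28, 75, 139, 147, 238] ⇒ [14, 32, 79, 143, 151, 242]
  NpsV GCTG/3: at [17, 64, 86, 102, 203, 227, 232] ⇒ [20, 67, 89, 105, 206, 230, 235]
  MvoII CCCGACTC/3: at [41, 111, 127, 157, 167, 190, 208] ⇒ [44, 114, 130, 160, 170, 193, 211]

Pooled cuts: [2, 14, 20, 32, 37, 44, 67, 70, 79, 89, 105, 114, 121, 130, 143, 151, 160, 170, 193, 206, 211, 218, 230, 235, 242]

Fragments:
  [0,2): 2 bp
  [2,14): 12 bp
  [14,20): 6 bp
  [20,32): 12 bp
  [32,37): 5 bp
  [37,44): 7 bp
  [44,67): 23 bp
  [67,70): 3 bp
  [70,79): 9 bp
  [79,89): 10 bp
  [89,105): 16 bp
  [105,114): 9 bp
  [114,121): 7 bp
  [121,130): 9 bp
  [130,143): 13 bp
  [143,151): 8 bp
  [151,160): 9 bp
  [160,170): 10 bp
  [170,193): 23 bp
  [193,206): 13 bp
  [206,211): 5 bp
  [211,218): 7 bp
  [218,230): 12 bp
  [230,235): 5 bp
  [235,242): 7 bp
  [242,249): 7 bp

[2,3,5,5,5,6,7,7,7,7,7,8,9,9,9,9,10,10,12,12,12,13,13,16,23,23]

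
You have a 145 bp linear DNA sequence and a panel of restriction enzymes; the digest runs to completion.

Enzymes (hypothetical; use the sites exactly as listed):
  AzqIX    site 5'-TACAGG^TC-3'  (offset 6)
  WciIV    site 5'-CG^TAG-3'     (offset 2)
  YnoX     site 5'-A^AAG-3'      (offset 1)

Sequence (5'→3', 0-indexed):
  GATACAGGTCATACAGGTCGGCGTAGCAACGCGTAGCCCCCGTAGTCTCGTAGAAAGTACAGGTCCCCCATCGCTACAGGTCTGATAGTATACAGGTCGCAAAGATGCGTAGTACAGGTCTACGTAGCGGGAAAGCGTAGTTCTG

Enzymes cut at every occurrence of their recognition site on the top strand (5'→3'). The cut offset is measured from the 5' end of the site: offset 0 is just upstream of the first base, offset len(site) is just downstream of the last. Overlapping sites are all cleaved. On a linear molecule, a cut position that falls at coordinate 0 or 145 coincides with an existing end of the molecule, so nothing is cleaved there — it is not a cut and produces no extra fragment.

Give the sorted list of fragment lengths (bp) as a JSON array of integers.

Scan for sites:
  AzqIX TACAGGTC/6: at [2, 11, 57, 74, 90, 112] ⇒ [8, 17, 63, 80, 96, 118]
  WciIV CGTAG/2: at [21, 31, 40, 48, 107, 122, 135] ⇒ [23, 33, 42, 50, 109, 124, 137]
  YnoX AAAG/1: at [53, 100, 131] ⇒ [54, 101, 132]

Pooled cuts: [8, 17, 23, 33, 42, 50, 54, 63, 80, 96, 101, 109, 118, 124, 132, 137]

Fragment lengths:
  [0,8): 8 bp
  [8,17): 9 bp
  [17,23): 6 bp
  [23,33): 10 bp
  [33,42): 9 bp
  [42,50): 8 bp
  [50,54): 4 bp
  [54,63): 9 bp
  [63,80): 17 bp
  [80,96): 16 bp
  [96,101): 5 bp
  [101,109): 8 bp
  [109,118): 9 bp
  [118,124): 6 bp
  [124,132): 8 bp
  [132,137): 5 bp
  [137,145): 8 bp

[4,5,5,6,6,8,8,8,8,8,9,9,9,9,10,16,17]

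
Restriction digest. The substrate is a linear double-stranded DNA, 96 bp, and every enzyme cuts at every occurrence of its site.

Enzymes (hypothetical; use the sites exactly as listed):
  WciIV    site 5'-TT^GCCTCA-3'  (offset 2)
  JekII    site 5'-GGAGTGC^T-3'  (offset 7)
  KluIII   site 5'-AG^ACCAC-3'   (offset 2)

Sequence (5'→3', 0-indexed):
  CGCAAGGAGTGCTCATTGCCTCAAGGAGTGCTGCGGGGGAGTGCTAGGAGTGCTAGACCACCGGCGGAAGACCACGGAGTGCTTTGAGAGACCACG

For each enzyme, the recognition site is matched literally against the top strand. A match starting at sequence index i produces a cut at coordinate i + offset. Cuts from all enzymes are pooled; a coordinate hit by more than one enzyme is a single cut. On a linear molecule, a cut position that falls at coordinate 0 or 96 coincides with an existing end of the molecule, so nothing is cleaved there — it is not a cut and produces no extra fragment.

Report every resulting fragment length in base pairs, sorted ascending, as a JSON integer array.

Site scan:
  WciIV TTGCCTCA/2: at [15] ⇒ [17]
  JekII GGAGTGCT/7: at [5, 24, 37, 46, 75] ⇒ [12, 31, 44, 53, 82]
  KluIII AGACCAC/2: at [54, 68, 88] ⇒ [56, 70, 90]

All cut coordinates (distinct, sorted): [12, 17, 31, 44, 53, 56, 70, 82, 90]

Fragments:
  [0,12): 12 bp
  [12,17): 5 bp
  [17,31): 14 bp
  [31,44): 13 bp
  [44,53): 9 bp
  [53,56): 3 bp
  [56,70): 14 bp
  [70,82): 12 bp
  [82,90): 8 bp
  [90,96): 6 bp

[3,5,6,8,9,12,12,13,14,14]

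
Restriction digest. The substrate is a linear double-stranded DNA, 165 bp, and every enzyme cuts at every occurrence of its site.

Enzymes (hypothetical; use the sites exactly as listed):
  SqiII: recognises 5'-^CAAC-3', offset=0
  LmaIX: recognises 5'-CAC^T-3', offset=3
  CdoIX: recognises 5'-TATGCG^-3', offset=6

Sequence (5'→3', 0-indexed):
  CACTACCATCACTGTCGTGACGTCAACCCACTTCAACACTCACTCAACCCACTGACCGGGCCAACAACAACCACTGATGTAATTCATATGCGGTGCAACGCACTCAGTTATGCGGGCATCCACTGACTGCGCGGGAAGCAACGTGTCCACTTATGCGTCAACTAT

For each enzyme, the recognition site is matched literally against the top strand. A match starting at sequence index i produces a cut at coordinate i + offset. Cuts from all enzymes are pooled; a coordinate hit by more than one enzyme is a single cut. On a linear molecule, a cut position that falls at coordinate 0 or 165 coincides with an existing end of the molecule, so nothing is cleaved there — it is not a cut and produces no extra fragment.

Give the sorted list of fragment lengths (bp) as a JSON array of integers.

Per-enzyme occurrences:
  SqiII CAAC/0: at [23, 33, 44, 61, 64, 67, 95, 138, 158] ⇒ [23, 33, 44, 61, 64, 67, 95, 138, 158]
  LmaIX CACT/3: at [0, 9, 28, 36, 40, 49, 71, 100, 120, 147] ⇒ [3, 12, 31, 39, 43, 52, 74, 103, 123, 150]
  CdoIX TATGCG/6: at [86, 108, 151] ⇒ [92, 114, 157]

All cut coordinates (distinct, sorted): [3, 12, 23, 31, 33, 39, 43, 44, 52, 61, 64, 67, 74, 92, 95, 103, 114, 123, 138, 150, 157, 158]

Fragments:
  [0,3): 3 bp
  [3,12): 9 bp
  [12,23): 11 bp
  [23,31): 8 bp
  [31,33): 2 bp
  [33,39): 6 bp
  [39,43): 4 bp
  [43,44): 1 bp
  [44,52): 8 bp
  [52,61): 9 bp
  [61,64): 3 bp
  [64,67): 3 bp
  [67,74): 7 bp
  [74,92): 18 bp
  [92,95): 3 bp
  [95,103): 8 bp
  [103,114): 11 bp
  [114,123): 9 bp
  [123,138): 15 bp
  [138,150): 12 bp
  [150,157): 7 bp
  [157,158): 1 bp
  [158,165): 7 bp

[1,1,2,3,3,3,3,4,6,7,7,7,8,8,8,9,9,9,11,11,12,15,18]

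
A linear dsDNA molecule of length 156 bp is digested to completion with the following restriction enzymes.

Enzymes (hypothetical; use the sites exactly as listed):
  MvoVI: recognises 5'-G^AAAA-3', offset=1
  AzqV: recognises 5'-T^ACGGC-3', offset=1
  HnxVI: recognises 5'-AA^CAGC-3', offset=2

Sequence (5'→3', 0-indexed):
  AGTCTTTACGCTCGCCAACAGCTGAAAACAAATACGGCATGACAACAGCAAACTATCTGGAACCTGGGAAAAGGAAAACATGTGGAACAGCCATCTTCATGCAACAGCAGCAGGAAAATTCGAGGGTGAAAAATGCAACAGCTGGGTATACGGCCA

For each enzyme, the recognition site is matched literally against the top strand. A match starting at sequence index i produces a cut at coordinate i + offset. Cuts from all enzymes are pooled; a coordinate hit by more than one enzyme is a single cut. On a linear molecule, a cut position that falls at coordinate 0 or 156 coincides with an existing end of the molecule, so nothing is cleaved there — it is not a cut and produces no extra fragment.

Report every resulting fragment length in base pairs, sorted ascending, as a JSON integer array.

Scan for sites:
  MvoVI GAAAA/1: at [23, 67, 73, 113, 127] ⇒ [24, 68, 74, 114, 128]
  AzqV TACGGC/1: at [32, 148] ⇒ [33, 149]
  HnxVI AACAGC/2: at [16, 43, 85, 102, 136] ⇒ [18, 45, 87, 104, 138]

Pooled cuts: [18, 24, 33, 45, 68, 74, 87, 104, 114, 128, 138, 149]

Fragment lengths:
  [0,18): 18 bp
  [18,24): 6 bp
  [24,33): 9 bp
  [33,45): 12 bp
  [45,68): 23 bp
  [68,74): 6 bp
  [74,87): 13 bp
  [87,104): 17 bp
  [104,114): 10 bp
  [114,128): 14 bp
  [128,138): 10 bp
  [138,149): 11 bp
  [149,156): 7 bp

[6,6,7,9,10,10,11,12,13,14,17,18,23]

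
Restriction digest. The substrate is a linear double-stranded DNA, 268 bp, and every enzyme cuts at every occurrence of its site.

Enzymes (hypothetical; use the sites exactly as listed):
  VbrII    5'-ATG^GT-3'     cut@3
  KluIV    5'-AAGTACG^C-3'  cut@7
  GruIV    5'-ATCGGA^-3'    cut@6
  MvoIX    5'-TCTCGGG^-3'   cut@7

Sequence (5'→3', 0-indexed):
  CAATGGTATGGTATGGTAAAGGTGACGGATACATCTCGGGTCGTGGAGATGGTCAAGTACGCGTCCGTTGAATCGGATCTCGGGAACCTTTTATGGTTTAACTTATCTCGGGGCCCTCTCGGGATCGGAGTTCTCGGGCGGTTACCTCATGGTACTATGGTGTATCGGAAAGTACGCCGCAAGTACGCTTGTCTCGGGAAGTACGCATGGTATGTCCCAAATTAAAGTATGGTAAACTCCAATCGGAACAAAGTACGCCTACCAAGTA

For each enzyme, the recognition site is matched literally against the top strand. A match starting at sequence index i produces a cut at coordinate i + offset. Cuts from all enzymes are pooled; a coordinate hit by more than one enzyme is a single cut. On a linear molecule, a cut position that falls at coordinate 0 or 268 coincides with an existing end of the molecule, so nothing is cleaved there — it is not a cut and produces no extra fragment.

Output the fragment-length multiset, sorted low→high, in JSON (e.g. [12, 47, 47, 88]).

[4,5,5,5,6,7,7,7,8,9,10,10,10,11,11,11,11,11,11,13,16,16,17,22,25]

Site scan:
  VbrII (ATGGT, off=3): starts [2, 7, 12, 48, 92, 148, 156, 206, 228] → cuts [5, 10, 15, 51, 95, 151, 159, 209, 231]
  KluIV (AAGTACGC, off=7): starts [54, 169, 180, 198, 250] → cuts [61, 176, 187, 205, 257]
  GruIV (ATCGGA, off=6): starts [71, 123, 163, 241] → cuts [77, 129, 169, 247]
  MvoIX (TCTCGGG, off=7): starts [33, 77, 105, 116, 131, 191] → cuts [40, 84, 112, 123, 138, 198]

All cut coordinates (distinct, sorted): [5, 10, 15, 40, 51, 61, 77, 84, 95, 112, 123, 129, 138, 151, 159, 169, 176, 187, 198, 205, 209, 231, 247, 257]

Fragments:
  [0,5): 5 bp
  [5,10): 5 bp
  [10,15): 5 bp
  [15,40): 25 bp
  [40,51): 11 bp
  [51,61): 10 bp
  [61,77): 16 bp
  [77,84): 7 bp
  [84,95): 11 bp
  [95,112): 17 bp
  [112,123): 11 bp
  [123,129): 6 bp
  [129,138): 9 bp
  [138,151): 13 bp
  [151,159): 8 bp
  [159,169): 10 bp
  [169,176): 7 bp
  [176,187): 11 bp
  [187,198): 11 bp
  [198,205): 7 bp
  [205,209): 4 bp
  [209,231): 22 bp
  [231,247): 16 bp
  [247,257): 10 bp
  [257,268): 11 bp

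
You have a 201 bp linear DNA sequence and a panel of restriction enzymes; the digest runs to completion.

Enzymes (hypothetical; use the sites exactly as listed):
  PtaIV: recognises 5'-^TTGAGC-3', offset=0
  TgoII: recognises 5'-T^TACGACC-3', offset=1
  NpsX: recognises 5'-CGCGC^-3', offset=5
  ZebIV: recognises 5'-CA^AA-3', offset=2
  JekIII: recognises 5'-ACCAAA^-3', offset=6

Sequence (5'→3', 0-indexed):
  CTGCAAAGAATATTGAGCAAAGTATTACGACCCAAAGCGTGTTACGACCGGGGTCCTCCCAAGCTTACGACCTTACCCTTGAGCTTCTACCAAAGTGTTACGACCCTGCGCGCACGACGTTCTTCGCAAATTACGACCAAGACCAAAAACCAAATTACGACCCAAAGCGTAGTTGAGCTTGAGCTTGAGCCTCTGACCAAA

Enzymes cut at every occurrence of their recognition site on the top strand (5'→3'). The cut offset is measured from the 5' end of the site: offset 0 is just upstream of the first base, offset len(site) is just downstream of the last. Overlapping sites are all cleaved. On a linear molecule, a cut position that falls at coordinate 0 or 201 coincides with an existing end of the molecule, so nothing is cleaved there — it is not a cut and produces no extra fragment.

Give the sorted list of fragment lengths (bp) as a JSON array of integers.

Site scan:
  PtaIV TTGAGC/0: at [12, 78, 172, 178, 184] ⇒ [12, 78, 172, 178, 184]
  TgoII TTACGACC/1: at [24, 41, 64, 97, 130, 154] ⇒ [25, 42, 65, 98, 131, 155]
  NpsX CGCGC/5: at [108] ⇒ [113]
  ZebIV CAAA/2: at [3, 17, 32, 90, 126, 143, 150, 162, 197] ⇒ [5, 19, 34, 92, 128, 145, 152, 164, 199]
  JekIII ACCAAA/6: at [88, 141, 148, 195] ⇒ [94, 147, 154] (position 201 is a terminus of the linear molecule — no cut)

Pooled cuts: [5, 12, 19, 25, 34, 42, 65, 78, 92, 94, 98, 113, 128, 131, 145, 147, 152, 154, 155, 164, 172, 178, 184, 199]

Fragments:
  [0,5): 5 bp
  [5,12): 7 bp
  [12,19): 7 bp
  [19,25): 6 bp
  [25,34): 9 bp
  [34,42): 8 bp
  [42,65): 23 bp
  [65,78): 13 bp
  [78,92): 14 bp
  [92,94): 2 bp
  [94,98): 4 bp
  [98,113): 15 bp
  [113,128): 15 bp
  [128,131): 3 bp
  [131,145): 14 bp
  [145,147): 2 bp
  [147,152): 5 bp
  [152,154): 2 bp
  [154,155): 1 bp
  [155,164): 9 bp
  [164,172): 8 bp
  [172,178): 6 bp
  [178,184): 6 bp
  [184,199): 15 bp
  [199,201): 2 bp

[1,2,2,2,2,3,4,5,5,6,6,6,7,7,8,8,9,9,13,14,14,15,15,15,23]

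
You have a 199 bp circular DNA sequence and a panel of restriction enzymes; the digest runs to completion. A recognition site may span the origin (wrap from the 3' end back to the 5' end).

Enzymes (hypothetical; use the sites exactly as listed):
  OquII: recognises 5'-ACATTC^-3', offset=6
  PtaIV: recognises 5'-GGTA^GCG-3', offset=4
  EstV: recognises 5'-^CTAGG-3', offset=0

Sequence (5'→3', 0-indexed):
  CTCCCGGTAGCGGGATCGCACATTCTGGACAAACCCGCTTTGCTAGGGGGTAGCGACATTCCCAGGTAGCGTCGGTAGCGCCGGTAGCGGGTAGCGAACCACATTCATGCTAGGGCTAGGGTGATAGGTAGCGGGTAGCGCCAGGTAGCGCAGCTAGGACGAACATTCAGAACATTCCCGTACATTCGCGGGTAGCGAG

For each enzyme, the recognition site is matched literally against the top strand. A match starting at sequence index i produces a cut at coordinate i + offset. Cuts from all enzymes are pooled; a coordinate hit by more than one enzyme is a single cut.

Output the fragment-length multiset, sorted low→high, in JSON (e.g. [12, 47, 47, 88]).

[3,6,6,7,7,7,7,9,9,9,9,10,10,10,13,14,15,15,16,17]

Scan for sites:
  OquII ACATTC/6: at [19, 55, 100, 162, 171, 181] ⇒ [25, 61, 106, 168, 177, 187]
  PtaIV GGTAGCG/4: at [5, 48, 64, 73, 82, 89, 126, 133, 143, 190] ⇒ [9, 52, 68, 77, 86, 93, 130, 137, 147, 194]
  EstV CTAGG/0: at [42, 109, 115, 153] ⇒ [42, 109, 115, 153]

Pooled cuts: [9, 25, 42, 52, 61, 68, 77, 86, 93, 106, 109, 115, 130, 137, 147, 153, 168, 177, 187, 194]

Fragment lengths:
  9→25: 16 bp
  25→42: 17 bp
  42→52: 10 bp
  52→61: 9 bp
  61→68: 7 bp
  68→77: 9 bp
  77→86: 9 bp
  86→93: 7 bp
  93→106: 13 bp
  106→109: 3 bp
  109→115: 6 bp
  115→130: 15 bp
  130→137: 7 bp
  137→147: 10 bp
  147→153: 6 bp
  153→168: 15 bp
  168→177: 9 bp
  177→187: 10 bp
  187→194: 7 bp
  194→9 (wrap): 199-194+9 = 14 bp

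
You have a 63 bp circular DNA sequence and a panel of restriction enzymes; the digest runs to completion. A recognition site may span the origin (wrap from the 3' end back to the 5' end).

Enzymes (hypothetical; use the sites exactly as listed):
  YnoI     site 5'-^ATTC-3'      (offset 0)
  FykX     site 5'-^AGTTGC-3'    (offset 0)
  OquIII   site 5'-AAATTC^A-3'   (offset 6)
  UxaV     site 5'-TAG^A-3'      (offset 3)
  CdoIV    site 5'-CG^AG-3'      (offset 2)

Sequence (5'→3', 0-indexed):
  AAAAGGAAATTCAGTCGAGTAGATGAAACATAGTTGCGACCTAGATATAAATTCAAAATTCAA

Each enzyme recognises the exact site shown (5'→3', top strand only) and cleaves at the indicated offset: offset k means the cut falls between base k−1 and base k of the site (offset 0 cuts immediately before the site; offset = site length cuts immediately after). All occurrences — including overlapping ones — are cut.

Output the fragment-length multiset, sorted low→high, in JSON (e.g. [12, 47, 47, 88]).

[3,4,4,4,5,5,6,9,10,13]

Site scan:
  YnoI (ATTC, off=0): starts [8, 50, 57] → cuts [8, 50, 57]
  FykX (AGTTGC, off=0): starts [31] → cuts [31]
  OquIII (AAATTCA, off=6): starts [6, 48, 55] → cuts [12, 54, 61]
  UxaV (TAGA, off=3): starts [19, 41] → cuts [22, 44]
  CdoIV (CGAG, off=2): starts [15] → cuts [17]

Pooled cuts: [8, 12, 17, 22, 31, 44, 50, 54, 57, 61]

Fragment lengths:
  8→12: 4 bp
  12→17: 5 bp
  17→22: 5 bp
  22→31: 9 bp
  31→44: 13 bp
  44→50: 6 bp
  50→54: 4 bp
  54→57: 3 bp
  57→61: 4 bp
  61→8 (wrap): 63-61+8 = 10 bp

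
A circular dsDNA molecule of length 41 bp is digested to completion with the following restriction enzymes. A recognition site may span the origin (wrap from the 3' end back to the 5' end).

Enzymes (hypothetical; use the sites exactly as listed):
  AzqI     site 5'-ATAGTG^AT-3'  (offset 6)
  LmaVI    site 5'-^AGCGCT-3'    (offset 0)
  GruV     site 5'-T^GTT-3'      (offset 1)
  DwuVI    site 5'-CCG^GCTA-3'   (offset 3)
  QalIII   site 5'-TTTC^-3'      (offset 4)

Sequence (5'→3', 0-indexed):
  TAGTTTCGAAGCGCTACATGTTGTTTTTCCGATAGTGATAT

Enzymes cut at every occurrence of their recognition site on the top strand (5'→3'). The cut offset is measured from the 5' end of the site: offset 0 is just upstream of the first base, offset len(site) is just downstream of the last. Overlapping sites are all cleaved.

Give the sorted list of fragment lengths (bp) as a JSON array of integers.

Site scan:
  AzqI ATAGTGAT/6: at [31] ⇒ [37]
  LmaVI AGCGCT/0: at [9] ⇒ [9]
  GruV TGTT/1: at [18, 21] ⇒ [19, 22]
  DwuVI (CCGGCTA, off=3): no sites
  QalIII TTTC/4: at [3, 25] ⇒ [7, 29]

Pooled cuts: [7, 9, 19, 22, 29, 37]

Fragments:
  7→9: 2 bp
  9→19: 10 bp
  19→22: 3 bp
  22→29: 7 bp
  29→37: 8 bp
  37→7 (wrap): 41-37+7 = 11 bp

[2,3,7,8,10,11]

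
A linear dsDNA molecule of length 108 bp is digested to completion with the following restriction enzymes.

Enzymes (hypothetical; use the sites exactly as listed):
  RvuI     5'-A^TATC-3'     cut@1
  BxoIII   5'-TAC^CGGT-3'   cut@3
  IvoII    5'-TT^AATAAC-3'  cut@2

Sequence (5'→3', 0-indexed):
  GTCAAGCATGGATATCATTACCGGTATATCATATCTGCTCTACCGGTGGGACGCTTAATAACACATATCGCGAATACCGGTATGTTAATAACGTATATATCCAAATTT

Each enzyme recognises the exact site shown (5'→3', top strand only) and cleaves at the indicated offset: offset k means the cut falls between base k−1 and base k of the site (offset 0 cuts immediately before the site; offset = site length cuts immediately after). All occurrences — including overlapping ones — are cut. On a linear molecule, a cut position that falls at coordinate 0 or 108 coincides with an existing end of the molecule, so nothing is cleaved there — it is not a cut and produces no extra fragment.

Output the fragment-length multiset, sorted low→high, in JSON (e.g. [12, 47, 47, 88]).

Site scan:
  RvuI ATATC/1: at [11, 25, 30, 64, 96] ⇒ [12, 26, 31, 65, 97]
  BxoIII TACCGGT/3: at [18, 40, 74] ⇒ [21, 43, 77]
  IvoII TTAATAAC/2: at [54, 84] ⇒ [56, 86]

All cut coordinates (distinct, sorted): [12, 21, 26, 31, 43, 56, 65, 77, 86, 97]

Fragments:
  [0,12): 12 bp
  [12,21): 9 bp
  [21,26): 5 bp
  [26,31): 5 bp
  [31,43): 12 bp
  [43,56): 13 bp
  [56,65): 9 bp
  [65,77): 12 bp
  [77,86): 9 bp
  [86,97): 11 bp
  [97,108): 11 bp

[5,5,9,9,9,11,11,12,12,12,13]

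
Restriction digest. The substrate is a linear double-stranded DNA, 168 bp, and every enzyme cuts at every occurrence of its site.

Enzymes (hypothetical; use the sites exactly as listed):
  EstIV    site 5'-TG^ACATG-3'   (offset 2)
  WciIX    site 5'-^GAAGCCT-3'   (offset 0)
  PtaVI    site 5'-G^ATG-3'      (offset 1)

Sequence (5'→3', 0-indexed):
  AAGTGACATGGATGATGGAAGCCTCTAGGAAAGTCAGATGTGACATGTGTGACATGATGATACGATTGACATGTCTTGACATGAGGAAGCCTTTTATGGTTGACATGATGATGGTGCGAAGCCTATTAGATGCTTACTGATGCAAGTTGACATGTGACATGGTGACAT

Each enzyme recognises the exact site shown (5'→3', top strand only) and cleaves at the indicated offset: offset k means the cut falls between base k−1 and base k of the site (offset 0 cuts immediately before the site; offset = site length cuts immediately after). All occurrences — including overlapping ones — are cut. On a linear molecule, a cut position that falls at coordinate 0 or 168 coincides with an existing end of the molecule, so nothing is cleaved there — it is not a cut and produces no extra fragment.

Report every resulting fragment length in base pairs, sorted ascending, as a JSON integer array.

Scan for sites:
  EstIV TGACATG/2: at [3, 40, 49, 66, 76, 100, 147, 154] ⇒ [5, 42, 51, 68, 78, 102, 149, 156]
  WciIX GAAGCCT/0: at [17, 85, 117] ⇒ [17, 85, 117]
  PtaVI GATG/1: at [10, 13, 36, 55, 106, 109, 128, 138] ⇒ [11, 14, 37, 56, 107, 110, 129, 139]

Pooled cuts: [5, 11, 14, 17, 37, 42, 51, 56, 68, 78, 85, 102, 107, 110, 117, 129, 139, 149, 156]

Fragment lengths:
  [0,5): 5 bp
  [5,11): 6 bp
  [11,14): 3 bp
  [14,17): 3 bp
  [17,37): 20 bp
  [37,42): 5 bp
  [42,51): 9 bp
  [51,56): 5 bp
  [56,68): 12 bp
  [68,78): 10 bp
  [78,85): 7 bp
  [85,102): 17 bp
  [102,107): 5 bp
  [107,110): 3 bp
  [110,117): 7 bp
  [117,129): 12 bp
  [129,139): 10 bp
  [139,149): 10 bp
  [149,156): 7 bp
  [156,168): 12 bp

[3,3,3,5,5,5,5,6,7,7,7,9,10,10,10,12,12,12,17,20]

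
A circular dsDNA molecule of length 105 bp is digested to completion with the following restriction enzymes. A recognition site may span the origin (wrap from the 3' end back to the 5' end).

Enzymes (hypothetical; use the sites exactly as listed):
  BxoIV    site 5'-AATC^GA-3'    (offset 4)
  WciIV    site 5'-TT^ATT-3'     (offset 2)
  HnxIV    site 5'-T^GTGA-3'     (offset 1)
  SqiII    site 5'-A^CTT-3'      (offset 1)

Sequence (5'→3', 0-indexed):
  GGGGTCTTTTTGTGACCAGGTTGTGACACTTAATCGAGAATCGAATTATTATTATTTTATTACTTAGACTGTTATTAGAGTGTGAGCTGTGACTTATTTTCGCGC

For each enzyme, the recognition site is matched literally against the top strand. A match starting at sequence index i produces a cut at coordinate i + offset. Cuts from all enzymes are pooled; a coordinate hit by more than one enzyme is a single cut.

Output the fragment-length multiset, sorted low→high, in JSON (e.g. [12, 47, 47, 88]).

Site scan:
  BxoIV (AATCGA, off=4): starts [31, 38] → cuts [35, 42]
  WciIV (TTATT, off=2): starts [45, 48, 51, 56, 71, 93] → cuts [47, 50, 53, 58, 73, 95]
  HnxIV (TGTGA, off=1): starts [10, 21, 80, 87] → cuts [11, 22, 81, 88]
  SqiII (ACTT, off=1): starts [27, 61, 91] → cuts [28, 62, 92]

All cut coordinates (distinct, sorted): [11, 22, 28, 35, 42, 47, 50, 53, 58, 62, 73, 81, 88, 92, 95]

Fragment lengths:
  11→22: 11 bp
  22→28: 6 bp
  28→35: 7 bp
  35→42: 7 bp
  42→47: 5 bp
  47→50: 3 bp
  50→53: 3 bp
  53→58: 5 bp
  58→62: 4 bp
  62→73: 11 bp
  73→81: 8 bp
  81→88: 7 bp
  88→92: 4 bp
  92→95: 3 bp
  95→11 (wrap): 105-95+11 = 21 bp

[3,3,3,4,4,5,5,6,7,7,7,8,11,11,21]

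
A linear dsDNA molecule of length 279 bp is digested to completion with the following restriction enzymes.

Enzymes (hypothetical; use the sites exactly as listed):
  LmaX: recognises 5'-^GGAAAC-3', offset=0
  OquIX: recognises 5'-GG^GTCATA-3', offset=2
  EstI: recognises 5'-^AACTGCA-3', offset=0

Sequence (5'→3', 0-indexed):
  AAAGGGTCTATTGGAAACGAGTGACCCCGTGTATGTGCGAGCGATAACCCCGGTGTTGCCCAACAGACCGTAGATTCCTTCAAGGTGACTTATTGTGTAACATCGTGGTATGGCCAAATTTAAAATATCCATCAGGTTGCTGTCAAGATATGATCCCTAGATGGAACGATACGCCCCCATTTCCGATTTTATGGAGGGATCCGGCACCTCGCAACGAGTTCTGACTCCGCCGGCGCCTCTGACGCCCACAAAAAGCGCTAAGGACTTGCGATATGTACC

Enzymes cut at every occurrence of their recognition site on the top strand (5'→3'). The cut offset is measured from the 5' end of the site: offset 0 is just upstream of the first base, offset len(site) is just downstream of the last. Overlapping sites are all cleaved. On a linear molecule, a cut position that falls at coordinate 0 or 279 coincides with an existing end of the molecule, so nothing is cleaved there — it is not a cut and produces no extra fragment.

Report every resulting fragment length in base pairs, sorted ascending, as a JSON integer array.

Scan for sites:
  LmaX GGAAAC/0: at [12] ⇒ [12]
  OquIX (GGGTCATA, off=2): no sites
  EstI (AACTGCA, off=0): no sites

Pooled cuts: [12]

Fragment lengths:
  [0,12): 12 bp
  [12,279): 267 bp

[12,267]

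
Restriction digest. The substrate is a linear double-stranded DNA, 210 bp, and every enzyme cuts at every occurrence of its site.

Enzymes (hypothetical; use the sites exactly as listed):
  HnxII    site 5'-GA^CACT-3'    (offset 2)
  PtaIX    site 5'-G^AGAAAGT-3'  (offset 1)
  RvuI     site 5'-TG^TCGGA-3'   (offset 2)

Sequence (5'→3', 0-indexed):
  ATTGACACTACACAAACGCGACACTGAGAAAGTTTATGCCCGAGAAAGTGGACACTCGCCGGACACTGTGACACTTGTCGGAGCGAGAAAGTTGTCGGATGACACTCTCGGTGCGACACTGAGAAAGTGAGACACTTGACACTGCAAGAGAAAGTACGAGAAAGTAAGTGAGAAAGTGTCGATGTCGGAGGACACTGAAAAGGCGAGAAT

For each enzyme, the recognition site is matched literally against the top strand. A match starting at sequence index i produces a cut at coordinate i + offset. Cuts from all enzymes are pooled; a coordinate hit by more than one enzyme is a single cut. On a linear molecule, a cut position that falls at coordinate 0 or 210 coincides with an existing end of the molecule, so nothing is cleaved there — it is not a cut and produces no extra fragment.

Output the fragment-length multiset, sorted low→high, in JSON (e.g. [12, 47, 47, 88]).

Site scan:
  HnxII GACACT/2: at [3, 19, 50, 61, 69, 100, 114, 130, 137, 190] ⇒ [5, 21, 52, 63, 71, 102, 116, 132, 139, 192]
  PtaIX GAGAAAGT/1: at [25, 41, 84, 120, 147, 157, 169] ⇒ [26, 42, 85, 121, 148, 158, 170]
  RvuI TGTCGGA/2: at [75, 92, 182] ⇒ [77, 94, 184]

All cut coordinates (distinct, sorted): [5, 21, 26, 42, 52, 63, 71, 77, 85, 94, 102, 116, 121, 132, 139, 148, 158, 170, 184, 192]

Fragments:
  [0,5): 5 bp
  [5,21): 16 bp
  [21,26): 5 bp
  [26,42): 16 bp
  [42,52): 10 bp
  [52,63): 11 bp
  [63,71): 8 bp
  [71,77): 6 bp
  [77,85): 8 bp
  [85,94): 9 bp
  [94,102): 8 bp
  [102,116): 14 bp
  [116,121): 5 bp
  [121,132): 11 bp
  [132,139): 7 bp
  [139,148): 9 bp
  [148,158): 10 bp
  [158,170): 12 bp
  [170,184): 14 bp
  [184,192): 8 bp
  [192,210): 18 bp

[5,5,5,6,7,8,8,8,8,9,9,10,10,11,11,12,14,14,16,16,18]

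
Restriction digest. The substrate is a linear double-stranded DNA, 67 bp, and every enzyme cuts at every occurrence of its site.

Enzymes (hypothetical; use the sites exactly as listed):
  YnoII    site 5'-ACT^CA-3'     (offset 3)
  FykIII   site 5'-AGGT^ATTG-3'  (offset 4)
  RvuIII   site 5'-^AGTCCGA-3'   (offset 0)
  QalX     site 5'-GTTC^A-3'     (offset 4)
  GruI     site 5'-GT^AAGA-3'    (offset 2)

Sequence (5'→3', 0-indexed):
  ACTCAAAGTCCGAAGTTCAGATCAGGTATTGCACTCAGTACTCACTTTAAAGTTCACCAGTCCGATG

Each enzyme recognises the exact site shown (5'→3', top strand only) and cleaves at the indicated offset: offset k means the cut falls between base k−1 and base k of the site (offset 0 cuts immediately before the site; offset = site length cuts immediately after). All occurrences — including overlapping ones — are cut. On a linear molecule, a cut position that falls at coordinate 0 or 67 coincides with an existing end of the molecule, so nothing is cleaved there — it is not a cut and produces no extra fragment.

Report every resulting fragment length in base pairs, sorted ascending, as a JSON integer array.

Site scan:
  YnoII (ACTCA, off=3): starts [0, 32, 39] → cuts [3, 35, 42]
  FykIII (AGGTATTG, off=4): starts [23] → cuts [27]
  RvuIII (AGTCCGA, off=0): starts [6, 58] → cuts [6, 58]
  QalX (GTTCA, off=4): starts [14, 51] → cuts [18, 55]
  GruI (GTAAGA, off=2): no sites

All cut coordinates (distinct, sorted): [3, 6, 18, 27, 35, 42, 55, 58]

Fragments:
  [0,3): 3 bp
  [3,6): 3 bp
  [6,18): 12 bp
  [18,27): 9 bp
  [27,35): 8 bp
  [35,42): 7 bp
  [42,55): 13 bp
  [55,58): 3 bp
  [58,67): 9 bp

[3,3,3,7,8,9,9,12,13]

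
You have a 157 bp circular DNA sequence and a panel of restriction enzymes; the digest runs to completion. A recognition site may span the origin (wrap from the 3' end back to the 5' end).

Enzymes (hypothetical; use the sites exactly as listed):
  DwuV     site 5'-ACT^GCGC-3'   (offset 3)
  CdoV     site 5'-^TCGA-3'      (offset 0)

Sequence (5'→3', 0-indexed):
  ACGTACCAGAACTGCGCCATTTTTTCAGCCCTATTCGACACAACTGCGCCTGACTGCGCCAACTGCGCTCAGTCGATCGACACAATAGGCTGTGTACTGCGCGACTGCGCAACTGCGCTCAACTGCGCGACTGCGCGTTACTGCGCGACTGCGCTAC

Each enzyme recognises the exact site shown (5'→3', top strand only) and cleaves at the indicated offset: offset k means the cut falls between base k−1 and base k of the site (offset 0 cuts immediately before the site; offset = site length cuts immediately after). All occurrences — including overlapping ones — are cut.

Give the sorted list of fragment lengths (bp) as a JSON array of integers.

[4,8,8,8,8,8,9,10,10,10,11,20,21,22]

Per-enzyme occurrences:
  DwuV ACTGCGC/3: at [10, 42, 52, 61, 95, 103, 111, 121, 129, 139, 147] ⇒ [13, 45, 55, 64, 98, 106, 114, 124, 132, 142, 150]
  CdoV TCGA/0: at [34, 72, 76] ⇒ [34, 72, 76]

Pooled cuts: [13, 34, 45, 55, 64, 72, 76, 98, 106, 114, 124, 132, 142, 150]

Fragment lengths:
  13→34: 21 bp
  34→45: 11 bp
  45→55: 10 bp
  55→64: 9 bp
  64→72: 8 bp
  72→76: 4 bp
  76→98: 22 bp
  98→106: 8 bp
  106→114: 8 bp
  114→124: 10 bp
  124→132: 8 bp
  132→142: 10 bp
  142→150: 8 bp
  150→13 (wrap): 157-150+13 = 20 bp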